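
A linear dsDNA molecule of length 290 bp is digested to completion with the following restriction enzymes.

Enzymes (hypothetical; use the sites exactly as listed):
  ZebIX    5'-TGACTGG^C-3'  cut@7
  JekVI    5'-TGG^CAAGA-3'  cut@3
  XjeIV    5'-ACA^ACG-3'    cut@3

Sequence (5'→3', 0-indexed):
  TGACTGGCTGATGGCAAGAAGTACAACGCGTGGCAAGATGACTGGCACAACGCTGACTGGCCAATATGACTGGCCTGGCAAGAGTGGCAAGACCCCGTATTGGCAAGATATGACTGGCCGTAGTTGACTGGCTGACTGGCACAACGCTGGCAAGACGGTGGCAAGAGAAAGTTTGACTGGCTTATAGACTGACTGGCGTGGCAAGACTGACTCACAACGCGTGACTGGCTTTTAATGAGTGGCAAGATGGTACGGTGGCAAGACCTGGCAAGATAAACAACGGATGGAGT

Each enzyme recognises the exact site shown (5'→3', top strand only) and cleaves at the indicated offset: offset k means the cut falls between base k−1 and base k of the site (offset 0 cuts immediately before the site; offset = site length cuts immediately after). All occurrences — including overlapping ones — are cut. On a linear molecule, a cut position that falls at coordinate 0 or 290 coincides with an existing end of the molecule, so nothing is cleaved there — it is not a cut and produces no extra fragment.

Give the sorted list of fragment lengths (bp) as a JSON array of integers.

[4,4,5,5,7,7,7,8,8,9,10,11,11,11,11,11,12,12,13,14,14,14,15,16,16,16,19]

Scan for sites:
  ZebIX (TGACTGGC, off=7): starts [0, 38, 53, 66, 110, 124, 132, 173, 189, 221] → cuts [7, 45, 60, 73, 117, 131, 139, 180, 196, 228]
  JekVI (TGGCAAGA, off=3): starts [11, 30, 75, 84, 100, 147, 158, 198, 239, 255, 265] → cuts [14, 33, 78, 87, 103, 150, 161, 201, 242, 258, 268]
  XjeIV (ACAACG, off=3): starts [22, 46, 140, 213, 276] → cuts [25, 49, 143, 216, 279]

All cut coordinates (distinct, sorted): [7, 14, 25, 33, 45, 49, 60, 73, 78, 87, 103, 117, 131, 139, 143, 150, 161, 180, 196, 201, 216, 228, 242, 258, 268, 279]

Fragments:
  [0,7): 7 bp
  [7,14): 7 bp
  [14,25): 11 bp
  [25,33): 8 bp
  [33,45): 12 bp
  [45,49): 4 bp
  [49,60): 11 bp
  [60,73): 13 bp
  [73,78): 5 bp
  [78,87): 9 bp
  [87,103): 16 bp
  [103,117): 14 bp
  [117,131): 14 bp
  [131,139): 8 bp
  [139,143): 4 bp
  [143,150): 7 bp
  [150,161): 11 bp
  [161,180): 19 bp
  [180,196): 16 bp
  [196,201): 5 bp
  [201,216): 15 bp
  [216,228): 12 bp
  [228,242): 14 bp
  [242,258): 16 bp
  [258,268): 10 bp
  [268,279): 11 bp
  [279,290): 11 bp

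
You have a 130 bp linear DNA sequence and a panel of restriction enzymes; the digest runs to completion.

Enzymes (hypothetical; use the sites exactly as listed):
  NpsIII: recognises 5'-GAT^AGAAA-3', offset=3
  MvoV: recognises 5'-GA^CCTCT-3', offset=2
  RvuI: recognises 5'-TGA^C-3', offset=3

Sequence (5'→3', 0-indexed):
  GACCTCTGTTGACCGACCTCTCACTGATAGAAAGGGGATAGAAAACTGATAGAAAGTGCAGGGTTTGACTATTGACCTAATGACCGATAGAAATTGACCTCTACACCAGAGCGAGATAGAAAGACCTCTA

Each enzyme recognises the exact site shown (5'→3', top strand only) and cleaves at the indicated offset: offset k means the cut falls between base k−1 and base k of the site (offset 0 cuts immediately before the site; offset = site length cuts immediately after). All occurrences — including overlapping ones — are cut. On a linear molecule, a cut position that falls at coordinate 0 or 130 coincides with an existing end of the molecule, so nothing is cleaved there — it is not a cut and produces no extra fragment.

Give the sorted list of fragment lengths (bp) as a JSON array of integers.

[2,4,5,6,7,7,8,9,10,11,11,12,18,20]

Scan for sites:
  NpsIII GATAGAAA/3: at [25, 36, 47, 85, 114] ⇒ [28, 39, 50, 88, 117]
  MvoV GACCTCT/2: at [0, 14, 95, 122] ⇒ [2, 16, 97, 124]
  RvuI TGAC/3: at [9, 65, 72, 80, 94] ⇒ [12, 68, 75, 83, 97]

Pooled cuts: [2, 12, 16, 28, 39, 50, 68, 75, 83, 88, 97, 117, 124]

Fragment lengths:
  [0,2): 2 bp
  [2,12): 10 bp
  [12,16): 4 bp
  [16,28): 12 bp
  [28,39): 11 bp
  [39,50): 11 bp
  [50,68): 18 bp
  [68,75): 7 bp
  [75,83): 8 bp
  [83,88): 5 bp
  [88,97): 9 bp
  [97,117): 20 bp
  [117,124): 7 bp
  [124,130): 6 bp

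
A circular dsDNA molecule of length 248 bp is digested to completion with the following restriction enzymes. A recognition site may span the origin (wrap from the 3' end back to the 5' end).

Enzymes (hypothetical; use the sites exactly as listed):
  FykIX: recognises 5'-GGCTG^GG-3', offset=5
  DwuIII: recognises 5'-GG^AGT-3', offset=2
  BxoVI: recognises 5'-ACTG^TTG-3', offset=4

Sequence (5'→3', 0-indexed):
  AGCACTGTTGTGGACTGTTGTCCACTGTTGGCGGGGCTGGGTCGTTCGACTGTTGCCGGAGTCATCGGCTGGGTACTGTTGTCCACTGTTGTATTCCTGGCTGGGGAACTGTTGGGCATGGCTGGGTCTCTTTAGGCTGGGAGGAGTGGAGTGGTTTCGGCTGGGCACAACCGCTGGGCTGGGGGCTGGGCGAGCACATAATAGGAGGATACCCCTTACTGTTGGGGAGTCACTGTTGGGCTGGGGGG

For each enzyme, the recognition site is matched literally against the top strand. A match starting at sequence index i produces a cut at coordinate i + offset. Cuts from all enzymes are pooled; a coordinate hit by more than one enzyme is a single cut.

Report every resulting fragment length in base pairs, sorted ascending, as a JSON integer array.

Scan for sites:
  FykIX GGCTGGG/5: at [34, 66, 98, 119, 134, 158, 176, 183, 238] ⇒ [39, 71, 103, 124, 139, 163, 181, 188, 243]
  DwuIII GGAGT/2: at [57, 142, 147, 225] ⇒ [59, 144, 149, 227]
  BxoVI ACTGTTG/4: at [3, 13, 23, 48, 74, 84, 107, 217, 231] ⇒ [7, 17, 27, 52, 78, 88, 111, 221, 235]

Pooled cuts: [7, 17, 27, 39, 52, 59, 71, 78, 88, 103, 111, 124, 139, 144, 149, 163, 181, 188, 221, 227, 235, 243]

Fragments:
  7→17: 10 bp
  17→27: 10 bp
  27→39: 12 bp
  39→52: 13 bp
  52→59: 7 bp
  59→71: 12 bp
  71→78: 7 bp
  78→88: 10 bp
  88→103: 15 bp
  103→111: 8 bp
  111→124: 13 bp
  124→139: 15 bp
  139→144: 5 bp
  144→149: 5 bp
  149→163: 14 bp
  163→181: 18 bp
  181→188: 7 bp
  188→221: 33 bp
  221→227: 6 bp
  227→235: 8 bp
  235→243: 8 bp
  243→7 (wrap): 248-243+7 = 12 bp

[5,5,6,7,7,7,8,8,8,10,10,10,12,12,12,13,13,14,15,15,18,33]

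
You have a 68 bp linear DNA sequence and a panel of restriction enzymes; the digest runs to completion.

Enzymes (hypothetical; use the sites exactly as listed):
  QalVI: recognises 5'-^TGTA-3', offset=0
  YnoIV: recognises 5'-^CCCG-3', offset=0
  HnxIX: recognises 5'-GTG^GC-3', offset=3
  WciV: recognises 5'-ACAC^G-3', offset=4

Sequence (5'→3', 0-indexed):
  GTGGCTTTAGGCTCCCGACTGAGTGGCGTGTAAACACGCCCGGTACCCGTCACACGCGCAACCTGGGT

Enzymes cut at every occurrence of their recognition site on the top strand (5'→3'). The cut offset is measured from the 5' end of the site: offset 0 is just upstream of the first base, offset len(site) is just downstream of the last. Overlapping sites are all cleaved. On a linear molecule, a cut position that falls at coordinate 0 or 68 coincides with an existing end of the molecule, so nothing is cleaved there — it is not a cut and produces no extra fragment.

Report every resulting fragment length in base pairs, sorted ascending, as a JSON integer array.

Scan for sites:
  QalVI TGTA/0: at [28] ⇒ [28]
  YnoIV CCCG/0: at [13, 38, 45] ⇒ [13, 38, 45]
  HnxIX GTGGC/3: at [0, 22] ⇒ [3, 25]
  WciV ACACG/4: at [33, 51] ⇒ [37, 55]

Pooled cuts: [3, 13, 25, 28, 37, 38, 45, 55]

Fragments:
  [0,3): 3 bp
  [3,13): 10 bp
  [13,25): 12 bp
  [25,28): 3 bp
  [28,37): 9 bp
  [37,38): 1 bp
  [38,45): 7 bp
  [45,55): 10 bp
  [55,68): 13 bp

[1,3,3,7,9,10,10,12,13]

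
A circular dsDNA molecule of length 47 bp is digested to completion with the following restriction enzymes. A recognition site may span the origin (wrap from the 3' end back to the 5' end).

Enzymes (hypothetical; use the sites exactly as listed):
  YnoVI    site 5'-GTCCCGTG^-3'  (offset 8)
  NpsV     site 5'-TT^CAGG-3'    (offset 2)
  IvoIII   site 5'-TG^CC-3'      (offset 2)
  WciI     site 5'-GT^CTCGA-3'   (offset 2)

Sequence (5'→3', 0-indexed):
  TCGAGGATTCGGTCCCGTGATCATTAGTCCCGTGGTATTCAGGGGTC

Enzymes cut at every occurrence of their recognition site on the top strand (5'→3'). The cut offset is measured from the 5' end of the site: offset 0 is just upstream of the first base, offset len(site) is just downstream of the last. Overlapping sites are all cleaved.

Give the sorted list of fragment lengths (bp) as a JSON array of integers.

Scan for sites:
  YnoVI (GTCCCGTG, off=8): starts [11, 26] → cuts [19, 34]
  NpsV (TTCAGG, off=2): starts [37] → cuts [39]
  IvoIII (TGCC, off=2): no sites
  WciI (GTCTCGA, off=2): starts [44] → cuts [46]

All cut coordinates (distinct, sorted): [19, 34, 39, 46]

Fragment lengths:
  19→34: 15 bp
  34→39: 5 bp
  39→46: 7 bp
  46→19 (wrap): 47-46+19 = 20 bp

[5,7,15,20]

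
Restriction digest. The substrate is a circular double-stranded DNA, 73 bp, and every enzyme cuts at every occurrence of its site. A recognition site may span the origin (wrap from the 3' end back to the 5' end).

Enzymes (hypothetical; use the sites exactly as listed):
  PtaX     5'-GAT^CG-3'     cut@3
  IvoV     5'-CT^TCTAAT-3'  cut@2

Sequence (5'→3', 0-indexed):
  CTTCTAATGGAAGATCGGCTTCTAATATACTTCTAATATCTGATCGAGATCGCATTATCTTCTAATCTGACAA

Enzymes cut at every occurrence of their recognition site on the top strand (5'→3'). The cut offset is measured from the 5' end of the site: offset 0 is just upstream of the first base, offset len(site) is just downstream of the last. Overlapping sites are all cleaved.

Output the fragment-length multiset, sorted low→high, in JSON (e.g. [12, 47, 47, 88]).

Per-enzyme occurrences:
  PtaX (GATCG, off=3): starts [12, 41, 47] → cuts [15, 44, 50]
  IvoV (CTTCTAAT, off=2): starts [0, 18, 29, 58] → cuts [2, 20, 31, 60]

Pooled cuts: [2, 15, 20, 31, 44, 50, 60]

Fragments:
  2→15: 13 bp
  15→20: 5 bp
  20→31: 11 bp
  31→44: 13 bp
  44→50: 6 bp
  50→60: 10 bp
  60→2 (wrap): 73-60+2 = 15 bp

[5,6,10,11,13,13,15]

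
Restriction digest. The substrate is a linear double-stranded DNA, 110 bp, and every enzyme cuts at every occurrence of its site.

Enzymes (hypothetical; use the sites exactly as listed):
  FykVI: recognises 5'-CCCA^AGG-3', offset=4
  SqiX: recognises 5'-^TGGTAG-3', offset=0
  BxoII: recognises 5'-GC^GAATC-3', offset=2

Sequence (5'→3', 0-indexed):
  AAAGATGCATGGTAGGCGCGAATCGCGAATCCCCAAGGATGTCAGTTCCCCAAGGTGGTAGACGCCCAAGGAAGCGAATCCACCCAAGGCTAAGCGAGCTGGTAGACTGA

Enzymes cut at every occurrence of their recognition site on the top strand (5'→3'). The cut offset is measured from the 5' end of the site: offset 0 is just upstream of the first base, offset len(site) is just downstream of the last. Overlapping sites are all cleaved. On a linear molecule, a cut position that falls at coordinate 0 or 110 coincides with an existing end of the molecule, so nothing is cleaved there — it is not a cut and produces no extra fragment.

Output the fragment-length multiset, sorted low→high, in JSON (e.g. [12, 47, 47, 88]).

[3,7,7,9,9,10,11,11,13,13,17]

Scan for sites:
  FykVI (CCCAAGG, off=4): starts [31, 48, 64, 82] → cuts [35, 52, 68, 86]
  SqiX (TGGTAG, off=0): starts [9, 55, 99] → cuts [9, 55, 99]
  BxoII (GCGAATC, off=2): starts [17, 24, 73] → cuts [19, 26, 75]

All cut coordinates (distinct, sorted): [9, 19, 26, 35, 52, 55, 68, 75, 86, 99]

Fragments:
  [0,9): 9 bp
  [9,19): 10 bp
  [19,26): 7 bp
  [26,35): 9 bp
  [35,52): 17 bp
  [52,55): 3 bp
  [55,68): 13 bp
  [68,75): 7 bp
  [75,86): 11 bp
  [86,99): 13 bp
  [99,110): 11 bp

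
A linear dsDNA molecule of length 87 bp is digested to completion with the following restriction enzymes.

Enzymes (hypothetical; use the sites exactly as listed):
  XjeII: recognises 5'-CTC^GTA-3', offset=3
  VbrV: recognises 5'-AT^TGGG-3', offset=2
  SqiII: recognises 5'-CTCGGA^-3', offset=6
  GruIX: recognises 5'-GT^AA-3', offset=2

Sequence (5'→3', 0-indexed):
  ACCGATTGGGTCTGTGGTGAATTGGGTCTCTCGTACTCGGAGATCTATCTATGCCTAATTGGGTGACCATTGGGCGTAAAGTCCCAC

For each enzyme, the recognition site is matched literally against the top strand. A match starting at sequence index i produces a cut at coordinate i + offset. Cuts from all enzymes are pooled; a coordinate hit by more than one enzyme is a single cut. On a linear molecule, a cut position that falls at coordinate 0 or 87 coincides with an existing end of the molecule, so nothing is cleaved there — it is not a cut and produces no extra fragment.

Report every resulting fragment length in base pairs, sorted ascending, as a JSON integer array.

[6,7,9,10,10,11,16,18]

Scan for sites:
  XjeII CTCGTA/3: at [29] ⇒ [32]
  VbrV ATTGGG/2: at [4, 20, 57, 68] ⇒ [6, 22, 59, 70]
  SqiII CTCGGA/6: at [35] ⇒ [41]
  GruIX GTAA/2: at [75] ⇒ [77]

All cut coordinates (distinct, sorted): [6, 22, 32, 41, 59, 70, 77]

Fragment lengths:
  [0,6): 6 bp
  [6,22): 16 bp
  [22,32): 10 bp
  [32,41): 9 bp
  [41,59): 18 bp
  [59,70): 11 bp
  [70,77): 7 bp
  [77,87): 10 bp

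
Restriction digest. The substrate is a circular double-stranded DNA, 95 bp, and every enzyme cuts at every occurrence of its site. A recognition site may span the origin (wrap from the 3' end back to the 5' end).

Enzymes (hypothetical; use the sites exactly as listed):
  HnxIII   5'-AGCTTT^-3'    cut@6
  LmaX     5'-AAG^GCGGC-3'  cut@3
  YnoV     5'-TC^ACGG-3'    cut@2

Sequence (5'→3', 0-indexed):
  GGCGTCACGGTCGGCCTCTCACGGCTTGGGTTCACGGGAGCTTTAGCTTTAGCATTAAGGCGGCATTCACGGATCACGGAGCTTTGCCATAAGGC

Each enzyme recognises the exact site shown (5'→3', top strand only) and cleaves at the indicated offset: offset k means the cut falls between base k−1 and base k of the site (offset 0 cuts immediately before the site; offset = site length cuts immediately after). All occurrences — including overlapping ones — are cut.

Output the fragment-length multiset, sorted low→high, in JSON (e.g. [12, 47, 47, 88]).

[6,7,8,8,9,9,10,11,13,14]

Scan for sites:
  HnxIII (AGCTTT, off=6): starts [38, 44, 79] → cuts [44, 50, 85]
  LmaX (AAGGCGGC, off=3): starts [56, 90] → cuts [59, 93]
  YnoV (TCACGG, off=2): starts [4, 18, 31, 66, 73] → cuts [6, 20, 33, 68, 75]

Pooled cuts: [6, 20, 33, 44, 50, 59, 68, 75, 85, 93]

Fragments:
  6→20: 14 bp
  20→33: 13 bp
  33→44: 11 bp
  44→50: 6 bp
  50→59: 9 bp
  59→68: 9 bp
  68→75: 7 bp
  75→85: 10 bp
  85→93: 8 bp
  93→6 (wrap): 95-93+6 = 8 bp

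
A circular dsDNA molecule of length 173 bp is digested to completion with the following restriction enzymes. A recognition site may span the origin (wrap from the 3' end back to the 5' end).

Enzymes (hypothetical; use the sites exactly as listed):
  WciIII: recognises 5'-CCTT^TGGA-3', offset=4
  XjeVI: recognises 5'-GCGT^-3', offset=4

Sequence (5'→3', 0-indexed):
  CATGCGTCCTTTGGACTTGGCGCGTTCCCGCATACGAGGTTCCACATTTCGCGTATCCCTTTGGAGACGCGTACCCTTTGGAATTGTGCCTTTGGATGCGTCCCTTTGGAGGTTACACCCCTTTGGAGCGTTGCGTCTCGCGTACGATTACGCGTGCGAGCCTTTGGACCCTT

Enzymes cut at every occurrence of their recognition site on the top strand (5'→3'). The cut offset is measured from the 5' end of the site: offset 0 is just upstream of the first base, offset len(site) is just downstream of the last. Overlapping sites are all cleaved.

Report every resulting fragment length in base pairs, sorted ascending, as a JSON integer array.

[4,5,5,6,7,7,8,9,9,11,12,14,14,16,17,29]

Site scan:
  WciIII (CCTTTGGA, off=4): starts [7, 57, 74, 88, 102, 119, 160] → cuts [11, 61, 78, 92, 106, 123, 164]
  XjeVI (GCGT, off=4): starts [3, 21, 50, 68, 97, 127, 132, 139, 151] → cuts [7, 25, 54, 72, 101, 131, 136, 143, 155]

Pooled cuts: [7, 11, 25, 54, 61, 72, 78, 92, 101, 106, 123, 131, 136, 143, 155, 164]

Fragments:
  7→11: 4 bp
  11→25: 14 bp
  25→54: 29 bp
  54→61: 7 bp
  61→72: 11 bp
  72→78: 6 bp
  78→92: 14 bp
  92→101: 9 bp
  101→106: 5 bp
  106→123: 17 bp
  123→131: 8 bp
  131→136: 5 bp
  136→143: 7 bp
  143→155: 12 bp
  155→164: 9 bp
  164→7 (wrap): 173-164+7 = 16 bp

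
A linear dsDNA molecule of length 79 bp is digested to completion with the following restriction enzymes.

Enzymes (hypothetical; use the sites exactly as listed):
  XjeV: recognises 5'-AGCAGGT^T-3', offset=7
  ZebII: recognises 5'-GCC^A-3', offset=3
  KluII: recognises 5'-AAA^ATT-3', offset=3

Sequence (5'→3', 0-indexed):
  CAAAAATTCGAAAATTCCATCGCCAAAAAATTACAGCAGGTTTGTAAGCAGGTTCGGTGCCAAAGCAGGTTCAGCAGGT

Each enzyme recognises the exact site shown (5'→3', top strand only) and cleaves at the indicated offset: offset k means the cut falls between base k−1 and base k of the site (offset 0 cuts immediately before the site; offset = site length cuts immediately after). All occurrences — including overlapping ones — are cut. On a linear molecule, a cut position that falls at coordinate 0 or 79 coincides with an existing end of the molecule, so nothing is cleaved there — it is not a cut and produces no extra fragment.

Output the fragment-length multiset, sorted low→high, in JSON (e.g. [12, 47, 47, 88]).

Scan for sites:
  XjeV (AGCAGGTT, off=7): starts [34, 46, 63] → cuts [41, 53, 70]
  ZebII (GCCA, off=3): starts [21, 58] → cuts [24, 61]
  KluII (AAAATT, off=3): starts [2, 10, 26] → cuts [5, 13, 29]

All cut coordinates (distinct, sorted): [5, 13, 24, 29, 41, 53, 61, 70]

Fragments:
  [0,5): 5 bp
  [5,13): 8 bp
  [13,24): 11 bp
  [24,29): 5 bp
  [29,41): 12 bp
  [41,53): 12 bp
  [53,61): 8 bp
  [61,70): 9 bp
  [70,79): 9 bp

[5,5,8,8,9,9,11,12,12]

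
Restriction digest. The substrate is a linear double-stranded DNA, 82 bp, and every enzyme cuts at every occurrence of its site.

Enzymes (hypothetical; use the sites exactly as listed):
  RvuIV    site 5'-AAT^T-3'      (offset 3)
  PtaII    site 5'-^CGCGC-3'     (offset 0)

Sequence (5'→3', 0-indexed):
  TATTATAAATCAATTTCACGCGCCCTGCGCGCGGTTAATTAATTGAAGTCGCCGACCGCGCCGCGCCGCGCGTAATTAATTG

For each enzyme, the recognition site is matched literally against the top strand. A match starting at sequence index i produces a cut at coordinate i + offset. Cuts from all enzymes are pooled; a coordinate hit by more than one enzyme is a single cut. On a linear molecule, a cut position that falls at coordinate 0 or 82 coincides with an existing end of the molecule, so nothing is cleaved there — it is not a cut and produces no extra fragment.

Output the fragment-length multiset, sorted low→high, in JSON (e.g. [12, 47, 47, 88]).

Per-enzyme occurrences:
  RvuIV (AATT, off=3): starts [11, 36, 40, 73, 77] → cuts [14, 39, 43, 76, 80]
  PtaII (CGCGC, off=0): starts [18, 27, 56, 61, 66] → cuts [18, 27, 56, 61, 66]

All cut coordinates (distinct, sorted): [14, 18, 27, 39, 43, 56, 61, 66, 76, 80]

Fragment lengths:
  [0,14): 14 bp
  [14,18): 4 bp
  [18,27): 9 bp
  [27,39): 12 bp
  [39,43): 4 bp
  [43,56): 13 bp
  [56,61): 5 bp
  [61,66): 5 bp
  [66,76): 10 bp
  [76,80): 4 bp
  [80,82): 2 bp

[2,4,4,4,5,5,9,10,12,13,14]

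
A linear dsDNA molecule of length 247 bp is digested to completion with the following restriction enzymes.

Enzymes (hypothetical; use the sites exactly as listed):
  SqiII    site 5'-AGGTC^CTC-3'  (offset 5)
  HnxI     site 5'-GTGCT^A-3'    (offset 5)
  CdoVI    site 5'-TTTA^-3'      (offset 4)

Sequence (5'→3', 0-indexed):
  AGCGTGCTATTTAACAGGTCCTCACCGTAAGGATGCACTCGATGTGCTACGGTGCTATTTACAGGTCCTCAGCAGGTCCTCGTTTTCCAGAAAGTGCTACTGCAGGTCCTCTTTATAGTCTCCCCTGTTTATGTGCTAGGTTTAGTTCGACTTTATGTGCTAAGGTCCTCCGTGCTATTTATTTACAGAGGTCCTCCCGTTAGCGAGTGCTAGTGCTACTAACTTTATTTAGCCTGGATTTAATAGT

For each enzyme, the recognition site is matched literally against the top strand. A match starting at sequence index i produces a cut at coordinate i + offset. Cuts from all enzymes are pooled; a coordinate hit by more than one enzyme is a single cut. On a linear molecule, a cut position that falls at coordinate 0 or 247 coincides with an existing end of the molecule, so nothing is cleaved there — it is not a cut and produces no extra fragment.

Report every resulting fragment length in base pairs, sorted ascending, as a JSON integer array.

[4,4,5,5,5,5,6,6,6,6,6,7,7,7,8,8,8,9,10,10,11,11,11,16,18,20,28]

Site scan:
  SqiII AGGTCCTC/5: at [15, 62, 73, 103, 162, 188] ⇒ [20, 67, 78, 108, 167, 193]
  HnxI GTGCTA/5: at [3, 43, 51, 93, 132, 156, 171, 206, 212] ⇒ [8, 48, 56, 98, 137, 161, 176, 211, 217]
  CdoVI TTTA/4: at [9, 57, 111, 127, 140, 151, 177, 181, 223, 227, 238] ⇒ [13, 61, 115, 131, 144, 155, 181, 185, 227, 231, 242]

All cut coordinates (distinct, sorted): [8, 13, 20, 48, 56, 61, 67, 78, 98, 108, 115, 131, 137, 144, 155, 161, 167, 176, 181, 185, 193, 211, 217, 227, 231, 242]

Fragments:
  [0,8): 8 bp
  [8,13): 5 bp
  [13,20): 7 bp
  [20,48): 28 bp
  [48,56): 8 bp
  [56,61): 5 bp
  [61,67): 6 bp
  [67,78): 11 bp
  [78,98): 20 bp
  [98,108): 10 bp
  [108,115): 7 bp
  [115,131): 16 bp
  [131,137): 6 bp
  [137,144): 7 bp
  [144,155): 11 bp
  [155,161): 6 bp
  [161,167): 6 bp
  [167,176): 9 bp
  [176,181): 5 bp
  [181,185): 4 bp
  [185,193): 8 bp
  [193,211): 18 bp
  [211,217): 6 bp
  [217,227): 10 bp
  [227,231): 4 bp
  [231,242): 11 bp
  [242,247): 5 bp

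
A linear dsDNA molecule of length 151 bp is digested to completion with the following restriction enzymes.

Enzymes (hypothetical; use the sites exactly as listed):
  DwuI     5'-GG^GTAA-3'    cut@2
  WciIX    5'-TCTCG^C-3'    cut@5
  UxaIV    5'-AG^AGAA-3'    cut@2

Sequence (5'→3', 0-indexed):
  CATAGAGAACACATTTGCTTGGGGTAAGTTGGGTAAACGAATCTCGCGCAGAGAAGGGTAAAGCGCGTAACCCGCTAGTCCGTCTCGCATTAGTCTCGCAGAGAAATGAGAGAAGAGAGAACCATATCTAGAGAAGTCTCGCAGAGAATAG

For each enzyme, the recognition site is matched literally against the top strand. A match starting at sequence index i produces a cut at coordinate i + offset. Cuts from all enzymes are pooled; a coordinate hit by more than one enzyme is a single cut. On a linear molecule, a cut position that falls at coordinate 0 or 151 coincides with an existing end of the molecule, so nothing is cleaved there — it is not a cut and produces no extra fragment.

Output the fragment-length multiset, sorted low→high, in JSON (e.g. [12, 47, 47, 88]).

[3,3,5,5,6,7,7,9,9,10,11,14,14,18,30]

Scan for sites:
  DwuI GGGTAA/2: at [21, 30, 55] ⇒ [23, 32, 57]
  WciIX TCTCGC/5: at [41, 82, 93, 136] ⇒ [46, 87, 98, 141]
  UxaIV AGAGAA/2: at [3, 49, 99, 108, 115, 129, 142] ⇒ [5, 51, 101, 110, 117, 131, 144]

Pooled cuts: [5, 23, 32, 46, 51, 57, 87, 98, 101, 110, 117, 131, 141, 144]

Fragment lengths:
  [0,5): 5 bp
  [5,23): 18 bp
  [23,32): 9 bp
  [32,46): 14 bp
  [46,51): 5 bp
  [51,57): 6 bp
  [57,87): 30 bp
  [87,98): 11 bp
  [98,101): 3 bp
  [101,110): 9 bp
  [110,117): 7 bp
  [117,131): 14 bp
  [131,141): 10 bp
  [141,144): 3 bp
  [144,151): 7 bp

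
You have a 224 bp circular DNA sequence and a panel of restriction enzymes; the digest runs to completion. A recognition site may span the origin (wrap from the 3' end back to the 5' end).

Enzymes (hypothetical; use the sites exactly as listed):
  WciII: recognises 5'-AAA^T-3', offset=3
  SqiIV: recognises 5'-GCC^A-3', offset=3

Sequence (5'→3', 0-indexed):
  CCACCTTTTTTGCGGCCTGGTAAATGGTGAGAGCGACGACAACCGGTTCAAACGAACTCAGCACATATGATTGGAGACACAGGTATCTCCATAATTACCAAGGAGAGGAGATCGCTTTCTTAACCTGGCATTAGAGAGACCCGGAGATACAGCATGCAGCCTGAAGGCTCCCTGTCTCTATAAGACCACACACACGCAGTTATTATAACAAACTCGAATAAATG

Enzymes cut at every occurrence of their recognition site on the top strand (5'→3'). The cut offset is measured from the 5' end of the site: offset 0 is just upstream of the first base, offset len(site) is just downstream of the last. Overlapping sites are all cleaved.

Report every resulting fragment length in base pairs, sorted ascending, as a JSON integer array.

[4,22,198]

Per-enzyme occurrences:
  WciII (AAAT, off=3): starts [21, 219] → cuts [24, 222]
  SqiIV (GCCA, off=3): starts [223] → cuts [2]

Pooled cuts: [2, 24, 222]

Fragments:
  2→24: 22 bp
  24→222: 198 bp
  222→2 (wrap): 224-222+2 = 4 bp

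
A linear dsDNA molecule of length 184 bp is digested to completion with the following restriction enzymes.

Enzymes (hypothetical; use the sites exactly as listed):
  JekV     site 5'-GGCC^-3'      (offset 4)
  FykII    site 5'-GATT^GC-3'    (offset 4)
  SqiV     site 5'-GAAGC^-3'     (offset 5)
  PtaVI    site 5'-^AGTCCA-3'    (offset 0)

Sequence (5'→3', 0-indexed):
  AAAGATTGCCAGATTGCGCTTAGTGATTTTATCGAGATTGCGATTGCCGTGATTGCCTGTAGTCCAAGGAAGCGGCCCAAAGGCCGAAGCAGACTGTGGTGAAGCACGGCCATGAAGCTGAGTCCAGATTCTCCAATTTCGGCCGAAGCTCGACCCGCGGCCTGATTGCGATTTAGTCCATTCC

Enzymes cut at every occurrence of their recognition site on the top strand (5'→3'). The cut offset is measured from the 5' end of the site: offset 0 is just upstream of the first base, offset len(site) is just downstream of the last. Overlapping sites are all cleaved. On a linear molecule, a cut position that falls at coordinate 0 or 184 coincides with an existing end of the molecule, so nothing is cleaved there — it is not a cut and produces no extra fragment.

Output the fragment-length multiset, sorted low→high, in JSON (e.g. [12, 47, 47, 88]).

Site scan:
  JekV GGCC/4: at [73, 81, 107, 140, 158] ⇒ [77, 85, 111, 144, 162]
  FykII GATTGC/4: at [3, 11, 35, 41, 50, 163] ⇒ [7, 15, 39, 45, 54, 167]
  SqiV GAAGC/5: at [68, 85, 100, 113, 144] ⇒ [73, 90, 105, 118, 149]
  PtaVI AGTCCA/0: at [60, 120, 174] ⇒ [60, 120, 174]

Pooled cuts: [7, 15, 39, 45, 54, 60, 73, 77, 85, 90, 105, 111, 118, 120, 144, 149, 162, 167, 174]

Fragment lengths:
  [0,7): 7 bp
  [7,15): 8 bp
  [15,39): 24 bp
  [39,45): 6 bp
  [45,54): 9 bp
  [54,60): 6 bp
  [60,73): 13 bp
  [73,77): 4 bp
  [77,85): 8 bp
  [85,90): 5 bp
  [90,105): 15 bp
  [105,111): 6 bp
  [111,118): 7 bp
  [118,120): 2 bp
  [120,144): 24 bp
  [144,149): 5 bp
  [149,162): 13 bp
  [162,167): 5 bp
  [167,174): 7 bp
  [174,184): 10 bp

[2,4,5,5,5,6,6,6,7,7,7,8,8,9,10,13,13,15,24,24]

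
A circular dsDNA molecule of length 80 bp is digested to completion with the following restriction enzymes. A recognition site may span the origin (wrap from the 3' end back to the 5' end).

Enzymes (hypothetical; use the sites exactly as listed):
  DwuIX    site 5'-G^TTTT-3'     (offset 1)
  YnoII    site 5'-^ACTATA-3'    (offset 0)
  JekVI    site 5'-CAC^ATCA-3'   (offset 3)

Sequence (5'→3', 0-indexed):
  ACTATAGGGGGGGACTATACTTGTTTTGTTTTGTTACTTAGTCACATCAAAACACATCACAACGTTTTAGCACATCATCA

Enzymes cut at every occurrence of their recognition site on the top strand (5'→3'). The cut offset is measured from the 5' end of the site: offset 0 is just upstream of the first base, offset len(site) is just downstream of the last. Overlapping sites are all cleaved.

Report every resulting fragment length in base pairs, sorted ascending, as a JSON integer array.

[5,7,9,9,10,10,13,17]

Site scan:
  DwuIX (GTTTT, off=1): starts [22, 27, 63] → cuts [23, 28, 64]
  YnoII (ACTATA, off=0): starts [0, 13] → cuts [0, 13]
  JekVI (CACATCA, off=3): starts [42, 52, 70] → cuts [45, 55, 73]

All cut coordinates (distinct, sorted): [0, 13, 23, 28, 45, 55, 64, 73]

Fragment lengths:
  0→13: 13 bp
  13→23: 10 bp
  23→28: 5 bp
  28→45: 17 bp
  45→55: 10 bp
  55→64: 9 bp
  64→73: 9 bp
  73→0 (wrap): 80-73+0 = 7 bp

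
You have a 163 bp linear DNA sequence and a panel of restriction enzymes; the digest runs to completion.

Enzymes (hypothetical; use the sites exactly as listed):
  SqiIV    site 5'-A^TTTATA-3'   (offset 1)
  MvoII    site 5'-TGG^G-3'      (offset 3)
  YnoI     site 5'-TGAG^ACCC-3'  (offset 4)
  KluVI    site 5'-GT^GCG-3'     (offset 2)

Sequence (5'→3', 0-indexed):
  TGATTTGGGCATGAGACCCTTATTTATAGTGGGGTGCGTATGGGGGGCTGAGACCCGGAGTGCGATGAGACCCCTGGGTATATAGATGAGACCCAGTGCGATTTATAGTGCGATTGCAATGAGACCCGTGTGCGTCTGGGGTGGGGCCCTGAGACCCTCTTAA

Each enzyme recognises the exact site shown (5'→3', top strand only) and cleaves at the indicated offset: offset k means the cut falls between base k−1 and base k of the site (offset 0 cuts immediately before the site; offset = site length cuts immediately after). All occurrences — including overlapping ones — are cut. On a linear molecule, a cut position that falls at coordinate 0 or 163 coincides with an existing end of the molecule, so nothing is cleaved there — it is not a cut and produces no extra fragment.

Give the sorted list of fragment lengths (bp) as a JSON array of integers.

[3,4,5,7,7,7,8,8,8,8,8,8,8,9,9,9,10,10,13,14]

Per-enzyme occurrences:
  SqiIV ATTTATA/1: at [21, 100] ⇒ [22, 101]
  MvoII TGGG/3: at [5, 29, 40, 74, 136, 141] ⇒ [8, 32, 43, 77, 139, 144]
  YnoI TGAGACCC/4: at [11, 48, 65, 86, 119, 149] ⇒ [15, 52, 69, 90, 123, 153]
  KluVI GTGCG/2: at [33, 59, 95, 107, 129] ⇒ [35, 61, 97, 109, 131]

Pooled cuts: [8, 15, 22, 32, 35, 43, 52, 61, 69, 77, 90, 97, 101, 109, 123, 131, 139, 144, 153]

Fragments:
  [0,8): 8 bp
  [8,15): 7 bp
  [15,22): 7 bp
  [22,32): 10 bp
  [32,35): 3 bp
  [35,43): 8 bp
  [43,52): 9 bp
  [52,61): 9 bp
  [61,69): 8 bp
  [69,77): 8 bp
  [77,90): 13 bp
  [90,97): 7 bp
  [97,101): 4 bp
  [101,109): 8 bp
  [109,123): 14 bp
  [123,131): 8 bp
  [131,139): 8 bp
  [139,144): 5 bp
  [144,153): 9 bp
  [153,163): 10 bp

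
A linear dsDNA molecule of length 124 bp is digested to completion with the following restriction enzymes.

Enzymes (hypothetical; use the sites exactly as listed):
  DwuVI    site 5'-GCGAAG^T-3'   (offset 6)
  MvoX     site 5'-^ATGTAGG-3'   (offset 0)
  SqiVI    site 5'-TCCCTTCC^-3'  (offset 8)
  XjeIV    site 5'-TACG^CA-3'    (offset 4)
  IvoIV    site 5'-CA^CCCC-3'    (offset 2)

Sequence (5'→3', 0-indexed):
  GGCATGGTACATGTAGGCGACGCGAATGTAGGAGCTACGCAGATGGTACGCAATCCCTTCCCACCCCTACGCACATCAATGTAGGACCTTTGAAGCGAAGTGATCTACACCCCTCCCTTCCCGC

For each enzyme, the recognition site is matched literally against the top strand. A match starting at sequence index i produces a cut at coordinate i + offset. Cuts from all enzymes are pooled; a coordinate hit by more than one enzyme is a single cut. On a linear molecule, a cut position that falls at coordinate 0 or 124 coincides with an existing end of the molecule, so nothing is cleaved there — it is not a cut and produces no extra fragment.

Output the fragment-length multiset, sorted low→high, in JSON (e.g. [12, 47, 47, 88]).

Per-enzyme occurrences:
  DwuVI GCGAAGT/6: at [94] ⇒ [100]
  MvoX ATGTAGG/0: at [10, 25, 78] ⇒ [10, 25, 78]
  SqiVI TCCCTTCC/8: at [53, 113] ⇒ [61, 121]
  XjeIV TACGCA/4: at [35, 46, 67] ⇒ [39, 50, 71]
  IvoIV CACCCC/2: at [61, 107] ⇒ [63, 109]

All cut coordinates (distinct, sorted): [10, 25, 39, 50, 61, 63, 71, 78, 100, 109, 121]

Fragment lengths:
  [0,10): 10 bp
  [10,25): 15 bp
  [25,39): 14 bp
  [39,50): 11 bp
  [50,61): 11 bp
  [61,63): 2 bp
  [63,71): 8 bp
  [71,78): 7 bp
  [78,100): 22 bp
  [100,109): 9 bp
  [109,121): 12 bp
  [121,124): 3 bp

[2,3,7,8,9,10,11,11,12,14,15,22]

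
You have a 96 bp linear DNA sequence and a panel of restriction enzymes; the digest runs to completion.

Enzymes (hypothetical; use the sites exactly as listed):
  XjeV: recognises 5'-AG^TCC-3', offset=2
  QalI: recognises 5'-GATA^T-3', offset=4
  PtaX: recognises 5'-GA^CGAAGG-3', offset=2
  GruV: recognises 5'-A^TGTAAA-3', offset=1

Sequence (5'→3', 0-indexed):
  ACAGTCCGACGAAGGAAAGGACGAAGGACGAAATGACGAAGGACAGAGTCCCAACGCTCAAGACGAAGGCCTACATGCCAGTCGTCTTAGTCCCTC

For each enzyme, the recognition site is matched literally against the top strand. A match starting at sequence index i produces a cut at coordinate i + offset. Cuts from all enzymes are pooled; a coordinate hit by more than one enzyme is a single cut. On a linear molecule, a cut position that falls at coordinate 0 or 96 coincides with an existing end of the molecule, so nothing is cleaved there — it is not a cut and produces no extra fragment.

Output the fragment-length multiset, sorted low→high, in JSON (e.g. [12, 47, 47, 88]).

Scan for sites:
  XjeV AGTCC/2: at [2, 46, 88] ⇒ [4, 48, 90]
  QalI (GATAT, off=4): no sites
  PtaX GACGAAGG/2: at [7, 19, 34, 61] ⇒ [9, 21, 36, 63]
  GruV (ATGTAAA, off=1): no sites

Pooled cuts: [4, 9, 21, 36, 48, 63, 90]

Fragments:
  [0,4): 4 bp
  [4,9): 5 bp
  [9,21): 12 bp
  [21,36): 15 bp
  [36,48): 12 bp
  [48,63): 15 bp
  [63,90): 27 bp
  [90,96): 6 bp

[4,5,6,12,12,15,15,27]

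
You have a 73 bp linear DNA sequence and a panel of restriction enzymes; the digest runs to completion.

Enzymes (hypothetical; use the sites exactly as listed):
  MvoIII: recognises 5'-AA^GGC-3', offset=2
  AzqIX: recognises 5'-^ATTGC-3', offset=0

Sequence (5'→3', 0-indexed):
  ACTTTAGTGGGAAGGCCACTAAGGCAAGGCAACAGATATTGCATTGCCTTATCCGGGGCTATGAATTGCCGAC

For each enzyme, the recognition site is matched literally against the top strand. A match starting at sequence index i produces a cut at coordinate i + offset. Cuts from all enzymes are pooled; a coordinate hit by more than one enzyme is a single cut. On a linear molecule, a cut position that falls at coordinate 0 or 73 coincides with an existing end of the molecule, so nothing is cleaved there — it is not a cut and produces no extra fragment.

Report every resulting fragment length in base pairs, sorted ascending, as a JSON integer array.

[5,5,9,9,10,13,22]

Scan for sites:
  MvoIII AAGGC/2: at [11, 20, 25] ⇒ [13, 22, 27]
  AzqIX ATTGC/0: at [37, 42, 64] ⇒ [37, 42, 64]

Pooled cuts: [13, 22, 27, 37, 42, 64]

Fragments:
  [0,13): 13 bp
  [13,22): 9 bp
  [22,27): 5 bp
  [27,37): 10 bp
  [37,42): 5 bp
  [42,64): 22 bp
  [64,73): 9 bp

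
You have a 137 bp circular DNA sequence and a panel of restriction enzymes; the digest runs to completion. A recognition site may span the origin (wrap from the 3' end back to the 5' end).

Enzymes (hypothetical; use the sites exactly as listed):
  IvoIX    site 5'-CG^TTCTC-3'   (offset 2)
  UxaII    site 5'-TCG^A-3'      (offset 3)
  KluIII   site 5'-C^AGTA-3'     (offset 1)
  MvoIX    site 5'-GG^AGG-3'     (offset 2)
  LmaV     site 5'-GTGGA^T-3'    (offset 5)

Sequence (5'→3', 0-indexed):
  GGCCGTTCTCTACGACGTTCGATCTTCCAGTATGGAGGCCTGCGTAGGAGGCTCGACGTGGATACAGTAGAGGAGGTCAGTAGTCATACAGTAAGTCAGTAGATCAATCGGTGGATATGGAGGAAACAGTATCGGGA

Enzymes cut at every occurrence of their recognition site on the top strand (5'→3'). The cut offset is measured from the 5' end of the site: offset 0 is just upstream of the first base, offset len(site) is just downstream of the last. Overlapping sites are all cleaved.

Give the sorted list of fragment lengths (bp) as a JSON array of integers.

Scan for sites:
  IvoIX CGTTCTC/2: at [3] ⇒ [5]
  UxaII TCGA/3: at [18, 52] ⇒ [21, 55]
  KluIII CAGTA/1: at [27, 64, 77, 88, 96, 126] ⇒ [28, 65, 78, 89, 97, 127]
  MvoIX GGAGG/2: at [33, 46, 71, 118, 134] ⇒ [35, 48, 73, 120, 136]
  LmaV GTGGAT/5: at [57, 110] ⇒ [62, 115]

Pooled cuts: [5, 21, 28, 35, 48, 55, 62, 65, 73, 78, 89, 97, 115, 120, 127, 136]

Fragment lengths:
  5→21: 16 bp
  21→28: 7 bp
  28→35: 7 bp
  35→48: 13 bp
  48→55: 7 bp
  55→62: 7 bp
  62→65: 3 bp
  65→73: 8 bp
  73→78: 5 bp
  78→89: 11 bp
  89→97: 8 bp
  97→115: 18 bp
  115→120: 5 bp
  120→127: 7 bp
  127→136: 9 bp
  136→5 (wrap): 137-136+5 = 6 bp

[3,5,5,6,7,7,7,7,7,8,8,9,11,13,16,18]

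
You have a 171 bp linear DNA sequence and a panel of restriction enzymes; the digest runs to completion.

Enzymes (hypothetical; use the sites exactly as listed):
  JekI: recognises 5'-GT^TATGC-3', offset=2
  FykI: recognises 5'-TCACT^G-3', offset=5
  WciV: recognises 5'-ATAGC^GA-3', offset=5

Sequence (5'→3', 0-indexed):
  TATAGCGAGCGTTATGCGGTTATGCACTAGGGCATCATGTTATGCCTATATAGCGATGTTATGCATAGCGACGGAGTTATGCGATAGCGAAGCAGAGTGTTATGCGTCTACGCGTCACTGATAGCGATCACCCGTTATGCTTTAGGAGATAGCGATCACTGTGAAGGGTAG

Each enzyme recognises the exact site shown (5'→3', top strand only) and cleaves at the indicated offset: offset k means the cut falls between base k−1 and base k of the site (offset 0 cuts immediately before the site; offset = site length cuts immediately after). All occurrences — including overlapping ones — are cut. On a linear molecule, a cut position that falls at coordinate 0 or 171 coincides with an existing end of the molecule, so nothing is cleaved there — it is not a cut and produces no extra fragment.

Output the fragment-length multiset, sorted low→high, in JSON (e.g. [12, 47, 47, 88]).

Site scan:
  JekI (GTTATGC, off=2): starts [10, 18, 38, 57, 75, 98, 133] → cuts [12, 20, 40, 59, 77, 100, 135]
  FykI (TCACTG, off=5): starts [114, 155] → cuts [119, 160]
  WciV (ATAGCGA, off=5): starts [1, 49, 64, 83, 120, 148] → cuts [6, 54, 69, 88, 125, 153]

All cut coordinates (distinct, sorted): [6, 12, 20, 40, 54, 59, 69, 77, 88, 100, 119, 125, 135, 153, 160]

Fragment lengths:
  [0,6): 6 bp
  [6,12): 6 bp
  [12,20): 8 bp
  [20,40): 20 bp
  [40,54): 14 bp
  [54,59): 5 bp
  [59,69): 10 bp
  [69,77): 8 bp
  [77,88): 11 bp
  [88,100): 12 bp
  [100,119): 19 bp
  [119,125): 6 bp
  [125,135): 10 bp
  [135,153): 18 bp
  [153,160): 7 bp
  [160,171): 11 bp

[5,6,6,6,7,8,8,10,10,11,11,12,14,18,19,20]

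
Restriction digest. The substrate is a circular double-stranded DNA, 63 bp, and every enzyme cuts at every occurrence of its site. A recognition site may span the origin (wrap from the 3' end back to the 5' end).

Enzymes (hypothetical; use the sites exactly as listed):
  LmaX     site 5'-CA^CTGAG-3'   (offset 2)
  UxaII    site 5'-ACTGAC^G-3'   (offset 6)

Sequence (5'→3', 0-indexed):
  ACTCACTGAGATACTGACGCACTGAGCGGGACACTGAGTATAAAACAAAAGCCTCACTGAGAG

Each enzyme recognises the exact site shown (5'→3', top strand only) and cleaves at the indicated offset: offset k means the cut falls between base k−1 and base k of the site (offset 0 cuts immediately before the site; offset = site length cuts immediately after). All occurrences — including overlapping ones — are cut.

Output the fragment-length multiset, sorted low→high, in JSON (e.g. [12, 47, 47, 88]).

[3,12,12,13,23]

Scan for sites:
  LmaX CACTGAG/2: at [3, 19, 31, 54] ⇒ [5, 21, 33, 56]
  UxaII ACTGACG/6: at [12] ⇒ [18]

All cut coordinates (distinct, sorted): [5, 18, 21, 33, 56]

Fragments:
  5→18: 13 bp
  18→21: 3 bp
  21→33: 12 bp
  33→56: 23 bp
  56→5 (wrap): 63-56+5 = 12 bp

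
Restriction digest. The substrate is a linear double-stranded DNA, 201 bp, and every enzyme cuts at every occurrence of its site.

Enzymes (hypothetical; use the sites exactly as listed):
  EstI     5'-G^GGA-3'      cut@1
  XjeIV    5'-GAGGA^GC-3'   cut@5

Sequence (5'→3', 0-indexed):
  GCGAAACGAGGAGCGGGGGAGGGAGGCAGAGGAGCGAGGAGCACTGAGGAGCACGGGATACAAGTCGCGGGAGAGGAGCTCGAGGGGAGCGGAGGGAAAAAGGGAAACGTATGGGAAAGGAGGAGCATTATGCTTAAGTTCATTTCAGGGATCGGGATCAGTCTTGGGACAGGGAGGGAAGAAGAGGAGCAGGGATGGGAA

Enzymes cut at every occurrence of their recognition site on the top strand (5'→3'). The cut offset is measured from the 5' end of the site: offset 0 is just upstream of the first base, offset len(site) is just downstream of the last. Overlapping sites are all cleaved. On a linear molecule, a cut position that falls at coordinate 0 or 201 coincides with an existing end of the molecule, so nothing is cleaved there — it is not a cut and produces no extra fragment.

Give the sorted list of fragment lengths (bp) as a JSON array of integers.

Scan for sites:
  EstI GGGA/1: at [16, 20, 54, 68, 84, 93, 101, 112, 147, 153, 165, 171, 175, 191, 196] ⇒ [17, 21, 55, 69, 85, 94, 102, 113, 148, 154, 166, 172, 176, 192, 197]
  XjeIV GAGGAGC/5: at [7, 28, 35, 45, 72, 119, 183] ⇒ [12, 33, 40, 50, 77, 124, 188]

Pooled cuts: [12, 17, 21, 33, 40, 50, 55, 69, 77, 85, 94, 102, 113, 124, 148, 154, 166, 172, 176, 188, 192, 197]

Fragment lengths:
  [0,12): 12 bp
  [12,17): 5 bp
  [17,21): 4 bp
  [21,33): 12 bp
  [33,40): 7 bp
  [40,50): 10 bp
  [50,55): 5 bp
  [55,69): 14 bp
  [69,77): 8 bp
  [77,85): 8 bp
  [85,94): 9 bp
  [94,102): 8 bp
  [102,113): 11 bp
  [113,124): 11 bp
  [124,148): 24 bp
  [148,154): 6 bp
  [154,166): 12 bp
  [166,172): 6 bp
  [172,176): 4 bp
  [176,188): 12 bp
  [188,192): 4 bp
  [192,197): 5 bp
  [197,201): 4 bp

[4,4,4,4,5,5,5,6,6,7,8,8,8,9,10,11,11,12,12,12,12,14,24]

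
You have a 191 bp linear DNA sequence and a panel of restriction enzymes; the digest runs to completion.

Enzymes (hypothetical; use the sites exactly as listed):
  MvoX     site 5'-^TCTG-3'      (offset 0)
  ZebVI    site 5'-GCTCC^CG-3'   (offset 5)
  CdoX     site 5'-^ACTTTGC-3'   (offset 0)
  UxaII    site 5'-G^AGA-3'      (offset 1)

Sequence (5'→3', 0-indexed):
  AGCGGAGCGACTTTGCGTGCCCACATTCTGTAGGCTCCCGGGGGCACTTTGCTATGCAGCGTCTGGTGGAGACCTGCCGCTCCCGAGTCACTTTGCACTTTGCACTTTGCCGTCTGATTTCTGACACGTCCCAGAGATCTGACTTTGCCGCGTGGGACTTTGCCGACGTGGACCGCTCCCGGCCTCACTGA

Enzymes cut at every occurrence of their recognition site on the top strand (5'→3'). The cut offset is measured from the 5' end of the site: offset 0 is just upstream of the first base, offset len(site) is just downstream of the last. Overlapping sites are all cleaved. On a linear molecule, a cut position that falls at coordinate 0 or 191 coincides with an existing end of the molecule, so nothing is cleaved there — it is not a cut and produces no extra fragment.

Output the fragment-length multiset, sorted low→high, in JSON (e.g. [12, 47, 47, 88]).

Scan for sites:
  MvoX (TCTG, off=0): starts [26, 61, 112, 119, 137] → cuts [26, 61, 112, 119, 137]
  ZebVI (GCTCCCG, off=5): starts [33, 78, 174] → cuts [38, 83, 179]
  CdoX (ACTTTGC, off=0): starts [9, 45, 89, 96, 103, 141, 156] → cuts [9, 45, 89, 96, 103, 141, 156]
  UxaII (GAGA, off=1): starts [68, 133] → cuts [69, 134]

Pooled cuts: [9, 26, 38, 45, 61, 69, 83, 89, 96, 103, 112, 119, 134, 137, 141, 156, 179]

Fragments:
  [0,9): 9 bp
  [9,26): 17 bp
  [26,38): 12 bp
  [38,45): 7 bp
  [45,61): 16 bp
  [61,69): 8 bp
  [69,83): 14 bp
  [83,89): 6 bp
  [89,96): 7 bp
  [96,103): 7 bp
  [103,112): 9 bp
  [112,119): 7 bp
  [119,134): 15 bp
  [134,137): 3 bp
  [137,141): 4 bp
  [141,156): 15 bp
  [156,179): 23 bp
  [179,191): 12 bp

[3,4,6,7,7,7,7,8,9,9,12,12,14,15,15,16,17,23]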